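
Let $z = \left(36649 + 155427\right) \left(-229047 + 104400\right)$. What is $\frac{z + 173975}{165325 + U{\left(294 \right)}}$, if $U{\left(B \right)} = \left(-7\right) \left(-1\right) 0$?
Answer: $- \frac{23941523197}{165325} \approx -1.4482 \cdot 10^{5}$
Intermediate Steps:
$z = -23941697172$ ($z = 192076 \left(-124647\right) = -23941697172$)
$U{\left(B \right)} = 0$ ($U{\left(B \right)} = 7 \cdot 0 = 0$)
$\frac{z + 173975}{165325 + U{\left(294 \right)}} = \frac{-23941697172 + 173975}{165325 + 0} = - \frac{23941523197}{165325}$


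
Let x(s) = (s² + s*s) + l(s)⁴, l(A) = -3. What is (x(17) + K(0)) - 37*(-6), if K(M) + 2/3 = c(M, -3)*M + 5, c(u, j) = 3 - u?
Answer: 2656/3 ≈ 885.33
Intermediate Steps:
x(s) = 81 + 2*s² (x(s) = (s² + s*s) + (-3)⁴ = (s² + s²) + 81 = 2*s² + 81 = 81 + 2*s²)
K(M) = 13/3 + M*(3 - M) (K(M) = -⅔ + ((3 - M)*M + 5) = -⅔ + (M*(3 - M) + 5) = -⅔ + (5 + M*(3 - M)) = 13/3 + M*(3 - M))
(x(17) + K(0)) - 37*(-6) = ((81 + 2*17²) + (13/3 - 1*0*(-3 + 0))) - 37*(-6) = ((81 + 2*289) + (13/3 - 1*0*(-3))) + 222 = ((81 + 578) + (13/3 + 0)) + 222 = (659 + 13/3) + 222 = 1990/3 + 222 = 2656/3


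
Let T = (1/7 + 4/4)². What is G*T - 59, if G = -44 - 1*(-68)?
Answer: -1355/49 ≈ -27.653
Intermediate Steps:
G = 24 (G = -44 + 68 = 24)
T = 64/49 (T = (1*(⅐) + 4*(¼))² = (⅐ + 1)² = (8/7)² = 64/49 ≈ 1.3061)
G*T - 59 = 24*(64/49) - 59 = 1536/49 - 59 = -1355/49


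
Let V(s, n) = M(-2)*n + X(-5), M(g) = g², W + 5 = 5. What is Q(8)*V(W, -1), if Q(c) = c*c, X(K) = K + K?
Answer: -896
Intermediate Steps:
W = 0 (W = -5 + 5 = 0)
X(K) = 2*K
Q(c) = c²
V(s, n) = -10 + 4*n (V(s, n) = (-2)²*n + 2*(-5) = 4*n - 10 = -10 + 4*n)
Q(8)*V(W, -1) = 8²*(-10 + 4*(-1)) = 64*(-10 - 4) = 64*(-14) = -896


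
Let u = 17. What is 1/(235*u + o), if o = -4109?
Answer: -1/114 ≈ -0.0087719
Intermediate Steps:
1/(235*u + o) = 1/(235*17 - 4109) = 1/(3995 - 4109) = 1/(-114) = -1/114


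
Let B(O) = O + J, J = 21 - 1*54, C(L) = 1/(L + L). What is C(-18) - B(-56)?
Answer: 3203/36 ≈ 88.972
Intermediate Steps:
C(L) = 1/(2*L)
J = -33 (J = 21 - 54 = -33)
B(O) = -33 + O (B(O) = O - 33 = -33 + O)
C(-18) - B(-56) = (½)/(-18) - (-33 - 56) = (½)*(-1/18) - 1*(-89) = -1/36 + 89 = 3203/36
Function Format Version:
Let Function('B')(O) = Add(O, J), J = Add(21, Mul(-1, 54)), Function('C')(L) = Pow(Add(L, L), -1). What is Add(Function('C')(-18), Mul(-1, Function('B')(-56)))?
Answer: Rational(3203, 36) ≈ 88.972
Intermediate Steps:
Function('C')(L) = Mul(Rational(1, 2), Pow(L, -1)) (Function('C')(L) = Pow(Mul(2, L), -1) = Mul(Rational(1, 2), Pow(L, -1)))
J = -33 (J = Add(21, -54) = -33)
Function('B')(O) = Add(-33, O) (Function('B')(O) = Add(O, -33) = Add(-33, O))
Add(Function('C')(-18), Mul(-1, Function('B')(-56))) = Add(Mul(Rational(1, 2), Pow(-18, -1)), Mul(-1, Add(-33, -56))) = Add(Mul(Rational(1, 2), Rational(-1, 18)), Mul(-1, -89)) = Add(Rational(-1, 36), 89) = Rational(3203, 36)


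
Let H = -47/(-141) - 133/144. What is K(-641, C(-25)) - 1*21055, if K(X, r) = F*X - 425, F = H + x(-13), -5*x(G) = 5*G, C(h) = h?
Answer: -4238587/144 ≈ -29435.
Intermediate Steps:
x(G) = -G
H = -85/144 (H = -47*(-1/141) - 133*1/144 = 1/3 - 133/144 = -85/144 ≈ -0.59028)
F = 1787/144 (F = -85/144 - 1*(-13) = -85/144 + 13 = 1787/144 ≈ 12.410)
K(X, r) = -425 + 1787*X/144 (K(X, r) = 1787*X/144 - 425 = -425 + 1787*X/144)
K(-641, C(-25)) - 1*21055 = (-425 + (1787/144)*(-641)) - 1*21055 = (-425 - 1145467/144) - 21055 = -1206667/144 - 21055 = -4238587/144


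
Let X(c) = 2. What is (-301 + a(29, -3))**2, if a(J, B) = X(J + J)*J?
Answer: 59049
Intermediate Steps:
a(J, B) = 2*J
(-301 + a(29, -3))**2 = (-301 + 2*29)**2 = (-301 + 58)**2 = (-243)**2 = 59049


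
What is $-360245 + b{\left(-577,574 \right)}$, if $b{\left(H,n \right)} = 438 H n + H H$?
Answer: $-145092040$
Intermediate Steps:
$b{\left(H,n \right)} = H^{2} + 438 H n$ ($b{\left(H,n \right)} = 438 H n + H^{2} = H^{2} + 438 H n$)
$-360245 + b{\left(-577,574 \right)} = -360245 - 577 \left(-577 + 438 \cdot 574\right) = -360245 - 577 \left(-577 + 251412\right) = -360245 - 144731795 = -145092040$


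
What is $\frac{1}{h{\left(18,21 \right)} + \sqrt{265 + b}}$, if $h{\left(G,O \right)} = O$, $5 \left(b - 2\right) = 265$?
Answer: $\frac{21}{121} - \frac{8 \sqrt{5}}{121} \approx 0.025715$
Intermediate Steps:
$b = 55$ ($b = 2 + \frac{1}{5} \cdot 265 = 2 + 53 = 55$)
$\frac{1}{h{\left(18,21 \right)} + \sqrt{265 + b}} = \frac{1}{21 + \sqrt{265 + 55}} = \frac{1}{21 + \sqrt{320}} = \frac{1}{21 + 8 \sqrt{5}}$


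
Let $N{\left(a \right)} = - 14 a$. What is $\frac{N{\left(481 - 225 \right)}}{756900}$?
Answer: $- \frac{896}{189225} \approx -0.0047351$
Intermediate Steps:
$\frac{N{\left(481 - 225 \right)}}{756900} = \frac{\left(-14\right) \left(481 - 225\right)}{756900} = \left(-14\right) 256 \cdot \frac{1}{756900} = \left(-3584\right) \frac{1}{756900} = - \frac{896}{189225}$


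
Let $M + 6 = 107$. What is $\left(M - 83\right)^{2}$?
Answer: $324$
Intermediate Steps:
$M = 101$ ($M = -6 + 107 = 101$)
$\left(M - 83\right)^{2} = \left(101 - 83\right)^{2} = 18^{2} = 324$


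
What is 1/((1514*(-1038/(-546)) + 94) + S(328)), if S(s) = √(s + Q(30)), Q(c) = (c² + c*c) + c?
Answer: 12306658/36569698089 - 8281*√2158/73139396178 ≈ 0.00033127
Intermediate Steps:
Q(c) = c + 2*c² (Q(c) = (c² + c²) + c = 2*c² + c = c + 2*c²)
S(s) = √(1830 + s) (S(s) = √(s + 30*(1 + 2*30)) = √(s + 30*(1 + 60)) = √(s + 30*61) = √(s + 1830) = √(1830 + s))
1/((1514*(-1038/(-546)) + 94) + S(328)) = 1/((1514*(-1038/(-546)) + 94) + √(1830 + 328)) = 1/((1514*(-1038*(-1/546)) + 94) + √2158) = 1/((1514*(173/91) + 94) + √2158) = 1/((261922/91 + 94) + √2158) = 1/(270476/91 + √2158)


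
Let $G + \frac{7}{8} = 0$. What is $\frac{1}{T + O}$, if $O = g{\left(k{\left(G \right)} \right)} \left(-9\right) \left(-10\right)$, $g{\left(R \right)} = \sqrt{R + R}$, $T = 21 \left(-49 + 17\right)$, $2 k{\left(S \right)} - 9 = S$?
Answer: $- \frac{448}{257181} - \frac{5 \sqrt{130}}{85727} \approx -0.002407$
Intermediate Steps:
$G = - \frac{7}{8}$ ($G = - \frac{7}{8} + 0 = - \frac{7}{8} \approx -0.875$)
$k{\left(S \right)} = \frac{9}{2} + \frac{S}{2}$
$T = -672$ ($T = 21 \left(-32\right) = -672$)
$g{\left(R \right)} = \sqrt{2} \sqrt{R}$ ($g{\left(R \right)} = \sqrt{2 R} = \sqrt{2} \sqrt{R}$)
$O = \frac{45 \sqrt{130}}{2}$ ($O = \sqrt{2} \sqrt{\frac{9}{2} + \frac{1}{2} \left(- \frac{7}{8}\right)} \left(-9\right) \left(-10\right) = \sqrt{2} \sqrt{\frac{9}{2} - \frac{7}{16}} \left(-9\right) \left(-10\right) = \sqrt{2} \sqrt{\frac{65}{16}} \left(-9\right) \left(-10\right) = \sqrt{2} \frac{\sqrt{65}}{4} \left(-9\right) \left(-10\right) = \frac{\sqrt{130}}{4} \left(-9\right) \left(-10\right) = - \frac{9 \sqrt{130}}{4} \left(-10\right) = \frac{45 \sqrt{130}}{2} \approx 256.54$)
$\frac{1}{T + O} = \frac{1}{-672 + \frac{45 \sqrt{130}}{2}}$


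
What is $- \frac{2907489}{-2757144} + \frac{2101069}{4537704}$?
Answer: $\frac{15213360779}{10024922562} \approx 1.5176$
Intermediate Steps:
$- \frac{2907489}{-2757144} + \frac{2101069}{4537704} = \left(-2907489\right) \left(- \frac{1}{2757144}\right) + 2101069 \cdot \frac{1}{4537704} = \frac{74551}{70696} + \frac{2101069}{4537704} = \frac{15213360779}{10024922562}$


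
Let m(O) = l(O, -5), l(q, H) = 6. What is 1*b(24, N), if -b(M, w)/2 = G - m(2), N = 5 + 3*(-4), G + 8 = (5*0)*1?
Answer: 28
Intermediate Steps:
G = -8 (G = -8 + (5*0)*1 = -8 + 0*1 = -8 + 0 = -8)
N = -7 (N = 5 - 12 = -7)
m(O) = 6
b(M, w) = 28 (b(M, w) = -2*(-8 - 1*6) = -2*(-8 - 6) = -2*(-14) = 28)
1*b(24, N) = 1*28 = 28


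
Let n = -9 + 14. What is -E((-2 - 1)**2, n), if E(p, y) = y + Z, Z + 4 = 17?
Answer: -18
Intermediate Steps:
Z = 13 (Z = -4 + 17 = 13)
n = 5
E(p, y) = 13 + y (E(p, y) = y + 13 = 13 + y)
-E((-2 - 1)**2, n) = -(13 + 5) = -1*18 = -18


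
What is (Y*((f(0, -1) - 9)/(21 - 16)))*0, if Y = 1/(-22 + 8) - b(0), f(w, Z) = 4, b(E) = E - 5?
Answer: 0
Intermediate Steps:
b(E) = -5 + E
Y = 69/14 (Y = 1/(-22 + 8) - (-5 + 0) = 1/(-14) - 1*(-5) = -1/14 + 5 = 69/14 ≈ 4.9286)
(Y*((f(0, -1) - 9)/(21 - 16)))*0 = (69*((4 - 9)/(21 - 16))/14)*0 = (69*(-5/5)/14)*0 = (69*(-5*⅕)/14)*0 = ((69/14)*(-1))*0 = -69/14*0 = 0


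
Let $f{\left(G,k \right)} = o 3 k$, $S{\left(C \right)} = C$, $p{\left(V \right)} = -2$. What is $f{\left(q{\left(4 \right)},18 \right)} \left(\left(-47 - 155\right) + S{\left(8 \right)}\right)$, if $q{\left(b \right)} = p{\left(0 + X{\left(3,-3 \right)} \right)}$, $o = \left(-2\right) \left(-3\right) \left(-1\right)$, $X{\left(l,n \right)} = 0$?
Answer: $62856$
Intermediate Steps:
$o = -6$ ($o = 6 \left(-1\right) = -6$)
$q{\left(b \right)} = -2$
$f{\left(G,k \right)} = - 18 k$ ($f{\left(G,k \right)} = \left(-6\right) 3 k = - 18 k$)
$f{\left(q{\left(4 \right)},18 \right)} \left(\left(-47 - 155\right) + S{\left(8 \right)}\right) = \left(-18\right) 18 \left(\left(-47 - 155\right) + 8\right) = - 324 \left(-202 + 8\right) = \left(-324\right) \left(-194\right) = 62856$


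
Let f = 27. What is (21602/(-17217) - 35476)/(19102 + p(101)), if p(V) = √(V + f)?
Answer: -2916932199797/1570561753473 + 1221623788*√2/1570561753473 ≈ -1.8562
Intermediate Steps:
p(V) = √(27 + V) (p(V) = √(V + 27) = √(27 + V))
(21602/(-17217) - 35476)/(19102 + p(101)) = (21602/(-17217) - 35476)/(19102 + √(27 + 101)) = (21602*(-1/17217) - 35476)/(19102 + √128) = (-21602/17217 - 35476)/(19102 + 8*√2) = -610811894/(17217*(19102 + 8*√2))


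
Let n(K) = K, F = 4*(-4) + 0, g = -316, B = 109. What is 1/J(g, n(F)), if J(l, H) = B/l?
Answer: -316/109 ≈ -2.8991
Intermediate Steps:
F = -16 (F = -16 + 0 = -16)
J(l, H) = 109/l
1/J(g, n(F)) = 1/(109/(-316)) = 1/(109*(-1/316)) = 1/(-109/316) = -316/109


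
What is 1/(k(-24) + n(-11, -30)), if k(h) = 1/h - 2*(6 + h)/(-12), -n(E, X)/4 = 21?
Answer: -24/2089 ≈ -0.011489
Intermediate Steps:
n(E, X) = -84 (n(E, X) = -4*21 = -84)
k(h) = 1 + 1/h + h/6 (k(h) = 1/h + (-12 - 2*h)*(-1/12) = 1/h + (1 + h/6) = 1 + 1/h + h/6)
1/(k(-24) + n(-11, -30)) = 1/((1 + 1/(-24) + (⅙)*(-24)) - 84) = 1/((1 - 1/24 - 4) - 84) = 1/(-73/24 - 84) = 1/(-2089/24) = -24/2089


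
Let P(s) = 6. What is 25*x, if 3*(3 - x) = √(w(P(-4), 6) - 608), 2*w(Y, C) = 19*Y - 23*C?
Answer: 75 - 50*I*√155/3 ≈ 75.0 - 207.5*I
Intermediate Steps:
w(Y, C) = -23*C/2 + 19*Y/2 (w(Y, C) = (19*Y - 23*C)/2 = (-23*C + 19*Y)/2 = -23*C/2 + 19*Y/2)
x = 3 - 2*I*√155/3 (x = 3 - √((-23/2*6 + (19/2)*6) - 608)/3 = 3 - √((-69 + 57) - 608)/3 = 3 - √(-12 - 608)/3 = 3 - 2*I*√155/3 ≈ 3.0 - 8.2999*I)
25*x = 25*(3 - 2*I*√155/3) = 75 - 50*I*√155/3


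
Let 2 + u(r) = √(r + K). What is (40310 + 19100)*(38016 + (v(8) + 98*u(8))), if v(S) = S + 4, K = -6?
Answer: 2247599120 + 5822180*√2 ≈ 2.2558e+9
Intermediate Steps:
v(S) = 4 + S
u(r) = -2 + √(-6 + r) (u(r) = -2 + √(r - 6) = -2 + √(-6 + r))
(40310 + 19100)*(38016 + (v(8) + 98*u(8))) = (40310 + 19100)*(38016 + ((4 + 8) + 98*(-2 + √(-6 + 8)))) = 59410*(38016 + (12 + 98*(-2 + √2))) = 59410*(38016 + (12 + (-196 + 98*√2))) = 59410*(38016 + (-184 + 98*√2)) = 59410*(37832 + 98*√2) = 2247599120 + 5822180*√2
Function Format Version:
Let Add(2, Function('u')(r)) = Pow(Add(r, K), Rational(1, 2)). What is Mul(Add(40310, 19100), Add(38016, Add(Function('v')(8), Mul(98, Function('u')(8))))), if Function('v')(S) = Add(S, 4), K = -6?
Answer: Add(2247599120, Mul(5822180, Pow(2, Rational(1, 2)))) ≈ 2.2558e+9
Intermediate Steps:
Function('v')(S) = Add(4, S)
Function('u')(r) = Add(-2, Pow(Add(-6, r), Rational(1, 2))) (Function('u')(r) = Add(-2, Pow(Add(r, -6), Rational(1, 2))) = Add(-2, Pow(Add(-6, r), Rational(1, 2))))
Mul(Add(40310, 19100), Add(38016, Add(Function('v')(8), Mul(98, Function('u')(8))))) = Mul(Add(40310, 19100), Add(38016, Add(Add(4, 8), Mul(98, Add(-2, Pow(Add(-6, 8), Rational(1, 2))))))) = Mul(59410, Add(38016, Add(12, Mul(98, Add(-2, Pow(2, Rational(1, 2))))))) = Mul(59410, Add(38016, Add(12, Add(-196, Mul(98, Pow(2, Rational(1, 2))))))) = Mul(59410, Add(38016, Add(-184, Mul(98, Pow(2, Rational(1, 2)))))) = Mul(59410, Add(37832, Mul(98, Pow(2, Rational(1, 2))))) = Add(2247599120, Mul(5822180, Pow(2, Rational(1, 2))))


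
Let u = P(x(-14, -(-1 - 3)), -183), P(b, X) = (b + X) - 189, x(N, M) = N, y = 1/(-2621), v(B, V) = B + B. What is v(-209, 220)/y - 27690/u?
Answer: 211460399/193 ≈ 1.0957e+6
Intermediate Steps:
v(B, V) = 2*B
y = -1/2621 ≈ -0.00038153
P(b, X) = -189 + X + b (P(b, X) = (X + b) - 189 = -189 + X + b)
u = -386 (u = -189 - 183 - 14 = -386)
v(-209, 220)/y - 27690/u = (2*(-209))/(-1/2621) - 27690/(-386) = -418*(-2621) - 27690*(-1/386) = 1095578 + 13845/193 = 211460399/193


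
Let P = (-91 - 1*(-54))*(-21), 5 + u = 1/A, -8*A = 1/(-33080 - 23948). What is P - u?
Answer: -455442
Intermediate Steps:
A = 1/456224 (A = -1/(8*(-33080 - 23948)) = -⅛/(-57028) = -⅛*(-1/57028) = 1/456224 ≈ 2.1919e-6)
u = 456219 (u = -5 + 1/(1/456224) = -5 + 456224 = 456219)
P = 777 (P = (-91 + 54)*(-21) = -37*(-21) = 777)
P - u = 777 - 1*456219 = 777 - 456219 = -455442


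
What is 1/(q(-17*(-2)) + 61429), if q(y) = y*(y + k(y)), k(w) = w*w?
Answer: 1/101889 ≈ 9.8146e-6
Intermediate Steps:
k(w) = w²
q(y) = y*(y + y²)
1/(q(-17*(-2)) + 61429) = 1/((-17*(-2))²*(1 - 17*(-2)) + 61429) = 1/(34²*(1 + 34) + 61429) = 1/(1156*35 + 61429) = 1/(40460 + 61429) = 1/101889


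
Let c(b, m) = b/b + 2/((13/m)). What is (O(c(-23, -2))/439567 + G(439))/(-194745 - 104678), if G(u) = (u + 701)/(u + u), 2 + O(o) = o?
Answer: -3257184007/751135193382587 ≈ -4.3363e-6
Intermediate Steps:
c(b, m) = 1 + 2*m/13 (c(b, m) = 1 + 2*(m/13) = 1 + 2*m/13)
O(o) = -2 + o
G(u) = (701 + u)/(2*u) (G(u) = (701 + u)/((2*u)) = (701 + u)*(1/(2*u)) = (701 + u)/(2*u))
(O(c(-23, -2))/439567 + G(439))/(-194745 - 104678) = ((-2 + (1 + (2/13)*(-2)))/439567 + (½)*(701 + 439)/439)/(-194745 - 104678) = ((-2 + (1 - 4/13))*(1/439567) + (½)*(1/439)*1140)/(-299423) = ((-2 + 9/13)*(1/439567) + 570/439)*(-1/299423) = (-17/13*1/439567 + 570/439)*(-1/299423) = (-17/5714371 + 570/439)*(-1/299423) = (3257184007/2508608869)*(-1/299423) = -3257184007/751135193382587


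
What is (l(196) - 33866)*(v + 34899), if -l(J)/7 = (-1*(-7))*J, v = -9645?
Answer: -1097791380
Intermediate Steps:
l(J) = -49*J (l(J) = -7*(-1*(-7))*J = -49*J)
(l(196) - 33866)*(v + 34899) = (-49*196 - 33866)*(-9645 + 34899) = (-9604 - 33866)*25254 = -43470*25254 = -1097791380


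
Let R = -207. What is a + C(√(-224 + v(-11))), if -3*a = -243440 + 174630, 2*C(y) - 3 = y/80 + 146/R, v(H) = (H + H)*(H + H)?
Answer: 9496255/414 + √65/80 ≈ 22938.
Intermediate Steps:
v(H) = 4*H² (v(H) = (2*H)*(2*H) = 4*H²)
C(y) = 475/414 + y/160 (C(y) = 3/2 + (y/80 + 146/(-207))/2 = 3/2 + (y*(1/80) + 146*(-1/207))/2 = 3/2 + (y/80 - 146/207)/2 = 3/2 + (-146/207 + y/80)/2 = 3/2 + (-73/207 + y/160) = 475/414 + y/160)
a = 68810/3 (a = -(-243440 + 174630)/3 = -⅓*(-68810) = 68810/3 ≈ 22937.)
a + C(√(-224 + v(-11))) = 68810/3 + (475/414 + √(-224 + 4*(-11)²)/160) = 68810/3 + (475/414 + √(-224 + 4*121)/160) = 68810/3 + (475/414 + √(-224 + 484)/160) = 68810/3 + (475/414 + √260/160) = 68810/3 + (475/414 + (2*√65)/160) = 68810/3 + (475/414 + √65/80) = 9496255/414 + √65/80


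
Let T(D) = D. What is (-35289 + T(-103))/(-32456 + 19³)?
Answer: 35392/25597 ≈ 1.3827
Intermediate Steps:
(-35289 + T(-103))/(-32456 + 19³) = (-35289 - 103)/(-32456 + 19³) = -35392/(-32456 + 6859) = -35392/(-25597) = -35392*(-1/25597) = 35392/25597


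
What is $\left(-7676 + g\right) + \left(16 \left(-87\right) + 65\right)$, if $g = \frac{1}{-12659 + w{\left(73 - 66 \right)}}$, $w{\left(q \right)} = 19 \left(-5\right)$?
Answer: $- \frac{114824263}{12754} \approx -9003.0$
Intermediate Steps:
$w{\left(q \right)} = -95$
$g = - \frac{1}{12754}$ ($g = \frac{1}{-12659 - 95} = \frac{1}{-12754} = - \frac{1}{12754} \approx -7.8407 \cdot 10^{-5}$)
$\left(-7676 + g\right) + \left(16 \left(-87\right) + 65\right) = \left(-7676 - \frac{1}{12754}\right) + \left(16 \left(-87\right) + 65\right) = - \frac{97899705}{12754} + \left(-1392 + 65\right) = - \frac{97899705}{12754} - 1327 = - \frac{114824263}{12754}$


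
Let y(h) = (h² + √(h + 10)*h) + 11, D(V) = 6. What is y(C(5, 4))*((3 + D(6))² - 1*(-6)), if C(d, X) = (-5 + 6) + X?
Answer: 3132 + 435*√15 ≈ 4816.8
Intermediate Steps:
C(d, X) = 1 + X
y(h) = 11 + h² + h*√(10 + h) (y(h) = (h² + √(10 + h)*h) + 11 = (h² + h*√(10 + h)) + 11 = 11 + h² + h*√(10 + h))
y(C(5, 4))*((3 + D(6))² - 1*(-6)) = (11 + (1 + 4)² + (1 + 4)*√(10 + (1 + 4)))*((3 + 6)² - 1*(-6)) = (11 + 5² + 5*√(10 + 5))*(9² + 6) = (11 + 25 + 5*√15)*(81 + 6) = (36 + 5*√15)*87 = 3132 + 435*√15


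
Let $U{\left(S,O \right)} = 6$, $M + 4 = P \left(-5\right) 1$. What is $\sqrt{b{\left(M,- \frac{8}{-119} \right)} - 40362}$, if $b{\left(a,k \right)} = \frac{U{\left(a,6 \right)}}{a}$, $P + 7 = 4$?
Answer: $\frac{2 i \sqrt{1220934}}{11} \approx 200.9 i$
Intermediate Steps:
$P = -3$ ($P = -7 + 4 = -3$)
$M = 11$ ($M = -4 + \left(-3\right) \left(-5\right) 1 = -4 + 15 \cdot 1 = -4 + 15 = 11$)
$b{\left(a,k \right)} = \frac{6}{a}$
$\sqrt{b{\left(M,- \frac{8}{-119} \right)} - 40362} = \sqrt{\frac{6}{11} - 40362} = \sqrt{- \frac{443976}{11}} = \frac{2 i \sqrt{1220934}}{11}$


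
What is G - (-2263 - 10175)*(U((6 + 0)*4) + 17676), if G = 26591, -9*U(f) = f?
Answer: 219847511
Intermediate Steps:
U(f) = -f/9
G - (-2263 - 10175)*(U((6 + 0)*4) + 17676) = 26591 - (-2263 - 10175)*(-(6 + 0)*4/9 + 17676) = 26591 - (-12438)*(-2*4/3 + 17676) = 26591 - (-12438)*(-⅑*24 + 17676) = 26591 - (-12438)*(-8/3 + 17676) = 26591 - (-12438)*53020/3 = 26591 - 1*(-219820920) = 26591 + 219820920 = 219847511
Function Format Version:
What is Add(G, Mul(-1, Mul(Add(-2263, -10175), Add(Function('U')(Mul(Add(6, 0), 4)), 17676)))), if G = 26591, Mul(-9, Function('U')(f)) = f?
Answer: 219847511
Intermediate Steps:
Function('U')(f) = Mul(Rational(-1, 9), f)
Add(G, Mul(-1, Mul(Add(-2263, -10175), Add(Function('U')(Mul(Add(6, 0), 4)), 17676)))) = Add(26591, Mul(-1, Mul(Add(-2263, -10175), Add(Mul(Rational(-1, 9), Mul(Add(6, 0), 4)), 17676)))) = Add(26591, Mul(-1, Mul(-12438, Add(Mul(Rational(-1, 9), Mul(6, 4)), 17676)))) = Add(26591, Mul(-1, Mul(-12438, Add(Mul(Rational(-1, 9), 24), 17676)))) = Add(26591, Mul(-1, Mul(-12438, Add(Rational(-8, 3), 17676)))) = Add(26591, Mul(-1, Mul(-12438, Rational(53020, 3)))) = Add(26591, Mul(-1, -219820920)) = Add(26591, 219820920) = 219847511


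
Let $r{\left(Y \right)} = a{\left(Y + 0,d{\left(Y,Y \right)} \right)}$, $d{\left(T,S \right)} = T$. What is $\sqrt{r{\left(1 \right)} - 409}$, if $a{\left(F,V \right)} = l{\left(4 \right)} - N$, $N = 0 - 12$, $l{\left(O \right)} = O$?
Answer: $i \sqrt{393} \approx 19.824 i$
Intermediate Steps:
$N = -12$ ($N = 0 - 12 = -12$)
$a{\left(F,V \right)} = 16$ ($a{\left(F,V \right)} = 4 - -12 = 4 + 12 = 16$)
$r{\left(Y \right)} = 16$
$\sqrt{r{\left(1 \right)} - 409} = \sqrt{16 - 409} = \sqrt{-393} = i \sqrt{393}$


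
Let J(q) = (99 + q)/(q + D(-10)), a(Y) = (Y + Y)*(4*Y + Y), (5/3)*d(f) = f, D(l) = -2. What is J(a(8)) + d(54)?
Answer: 107051/3190 ≈ 33.558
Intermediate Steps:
d(f) = 3*f/5
a(Y) = 10*Y² (a(Y) = (2*Y)*(5*Y) = 10*Y²)
J(q) = (99 + q)/(-2 + q) (J(q) = (99 + q)/(q - 2) = (99 + q)/(-2 + q))
J(a(8)) + d(54) = (99 + 10*8²)/(-2 + 10*8²) + (⅗)*54 = (99 + 10*64)/(-2 + 10*64) + 162/5 = (99 + 640)/(-2 + 640) + 162/5 = 739/638 + 162/5 = 107051/3190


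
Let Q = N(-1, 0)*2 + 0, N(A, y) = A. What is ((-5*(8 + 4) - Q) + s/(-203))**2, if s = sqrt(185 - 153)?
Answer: 138627108/41209 + 16*sqrt(2)/7 ≈ 3367.2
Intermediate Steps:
s = 4*sqrt(2) (s = sqrt(32) = 4*sqrt(2) ≈ 5.6569)
Q = -2 (Q = -1*2 + 0 = -2 + 0 = -2)
((-5*(8 + 4) - Q) + s/(-203))**2 = ((-5*(8 + 4) - 1*(-2)) + (4*sqrt(2))/(-203))**2 = ((-5*12 + 2) + (4*sqrt(2))*(-1/203))**2 = ((-60 + 2) - 4*sqrt(2)/203)**2 = (-58 - 4*sqrt(2)/203)**2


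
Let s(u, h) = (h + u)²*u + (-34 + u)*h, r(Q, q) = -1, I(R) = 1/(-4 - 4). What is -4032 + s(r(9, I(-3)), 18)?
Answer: -4951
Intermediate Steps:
I(R) = -⅛ (I(R) = 1/(-8) = -⅛)
s(u, h) = h*(-34 + u) + u*(h + u)² (s(u, h) = u*(h + u)² + h*(-34 + u) = h*(-34 + u) + u*(h + u)²)
-4032 + s(r(9, I(-3)), 18) = -4032 + (-34*18 + 18*(-1) - (18 - 1)²) = -4032 + (-612 - 18 - 1*17²) = -4032 + (-612 - 18 - 1*289) = -4032 + (-612 - 18 - 289) = -4032 - 919 = -4951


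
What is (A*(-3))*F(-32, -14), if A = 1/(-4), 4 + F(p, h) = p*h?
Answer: 333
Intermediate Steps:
F(p, h) = -4 + h*p (F(p, h) = -4 + p*h = -4 + h*p)
A = -¼ ≈ -0.25000
(A*(-3))*F(-32, -14) = (-¼*(-3))*(-4 - 14*(-32)) = 3*(-4 + 448)/4 = (¾)*444 = 333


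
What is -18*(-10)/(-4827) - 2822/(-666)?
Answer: 2250319/535797 ≈ 4.1999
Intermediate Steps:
-18*(-10)/(-4827) - 2822/(-666) = 180*(-1/4827) - 2822*(-1/666) = -60/1609 + 1411/333 = 2250319/535797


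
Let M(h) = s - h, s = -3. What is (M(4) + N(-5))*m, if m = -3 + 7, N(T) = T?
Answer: -48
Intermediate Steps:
M(h) = -3 - h
m = 4
(M(4) + N(-5))*m = ((-3 - 1*4) - 5)*4 = ((-3 - 4) - 5)*4 = (-7 - 5)*4 = -12*4 = -48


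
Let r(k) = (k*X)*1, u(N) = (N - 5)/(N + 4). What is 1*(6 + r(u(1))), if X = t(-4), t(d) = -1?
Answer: 34/5 ≈ 6.8000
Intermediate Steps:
u(N) = (-5 + N)/(4 + N)
X = -1
r(k) = -k (r(k) = (k*(-1))*1 = -k*1 = -k)
1*(6 + r(u(1))) = 1*(6 - (-5 + 1)/(4 + 1)) = 1*(6 - (-4)/5) = 1*(6 - 1*(-4/5)) = 1*(6 + 4/5) = 1*(34/5) = 34/5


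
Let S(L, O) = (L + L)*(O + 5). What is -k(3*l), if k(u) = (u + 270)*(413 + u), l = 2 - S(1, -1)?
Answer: -99540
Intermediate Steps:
S(L, O) = 2*L*(5 + O) (S(L, O) = (2*L)*(5 + O) = 2*L*(5 + O))
l = -6 (l = 2 - 2*(5 - 1) = 2 - 2*4 = 2 - 1*8 = 2 - 8 = -6)
k(u) = (270 + u)*(413 + u)
-k(3*l) = -(111510 + (3*(-6))² + 683*(3*(-6))) = -(111510 + (-18)² + 683*(-18)) = -(111510 + 324 - 12294) = -1*99540 = -99540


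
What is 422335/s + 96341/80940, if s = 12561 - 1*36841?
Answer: -1592231771/98261160 ≈ -16.204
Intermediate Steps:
s = -24280 (s = 12561 - 36841 = -24280)
422335/s + 96341/80940 = 422335/(-24280) + 96341/80940 = 422335*(-1/24280) + 96341*(1/80940) = -84467/4856 + 96341/80940 = -1592231771/98261160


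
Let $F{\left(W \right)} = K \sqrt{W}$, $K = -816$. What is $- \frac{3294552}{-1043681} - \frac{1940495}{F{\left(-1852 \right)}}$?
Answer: $\frac{3294552}{1043681} - \frac{1940495 i \sqrt{463}}{755616} \approx 3.1567 - 55.259 i$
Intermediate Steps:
$F{\left(W \right)} = - 816 \sqrt{W}$
$- \frac{3294552}{-1043681} - \frac{1940495}{F{\left(-1852 \right)}} = - \frac{3294552}{-1043681} - \frac{1940495}{\left(-816\right) \sqrt{-1852}} = \left(-3294552\right) \left(- \frac{1}{1043681}\right) - \frac{1940495}{\left(-816\right) 2 i \sqrt{463}} = \frac{3294552}{1043681} - \frac{1940495}{\left(-1632\right) i \sqrt{463}} = \frac{3294552}{1043681} - 1940495 \frac{i \sqrt{463}}{755616} = \frac{3294552}{1043681} - \frac{1940495 i \sqrt{463}}{755616}$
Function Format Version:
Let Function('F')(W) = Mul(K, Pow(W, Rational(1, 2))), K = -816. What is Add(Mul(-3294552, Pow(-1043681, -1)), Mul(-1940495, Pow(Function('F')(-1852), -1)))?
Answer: Add(Rational(3294552, 1043681), Mul(Rational(-1940495, 755616), I, Pow(463, Rational(1, 2)))) ≈ Add(3.1567, Mul(-55.259, I))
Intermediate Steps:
Function('F')(W) = Mul(-816, Pow(W, Rational(1, 2)))
Add(Mul(-3294552, Pow(-1043681, -1)), Mul(-1940495, Pow(Function('F')(-1852), -1))) = Add(Mul(-3294552, Pow(-1043681, -1)), Mul(-1940495, Pow(Mul(-816, Pow(-1852, Rational(1, 2))), -1))) = Add(Mul(-3294552, Rational(-1, 1043681)), Mul(-1940495, Pow(Mul(-816, Mul(2, I, Pow(463, Rational(1, 2)))), -1))) = Add(Rational(3294552, 1043681), Mul(-1940495, Pow(Mul(-1632, I, Pow(463, Rational(1, 2))), -1))) = Add(Rational(3294552, 1043681), Mul(-1940495, Mul(Rational(1, 755616), I, Pow(463, Rational(1, 2))))) = Add(Rational(3294552, 1043681), Mul(Rational(-1940495, 755616), I, Pow(463, Rational(1, 2))))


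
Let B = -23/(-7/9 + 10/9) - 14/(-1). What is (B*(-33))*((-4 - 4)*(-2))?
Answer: 29040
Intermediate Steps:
B = -55 (B = -23/(-7*1/9 + 10*(1/9)) - 14*(-1) = -23/(-7/9 + 10/9) + 14 = -23/1/3 + 14 = -23*3 + 14 = -69 + 14 = -55)
(B*(-33))*((-4 - 4)*(-2)) = (-55*(-33))*((-4 - 4)*(-2)) = 1815*(-8*(-2)) = 1815*16 = 29040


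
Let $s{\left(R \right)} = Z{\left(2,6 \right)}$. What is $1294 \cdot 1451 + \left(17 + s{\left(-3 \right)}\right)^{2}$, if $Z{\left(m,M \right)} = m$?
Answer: $1877955$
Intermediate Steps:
$s{\left(R \right)} = 2$
$1294 \cdot 1451 + \left(17 + s{\left(-3 \right)}\right)^{2} = 1294 \cdot 1451 + \left(17 + 2\right)^{2} = 1877594 + 19^{2} = 1877594 + 361 = 1877955$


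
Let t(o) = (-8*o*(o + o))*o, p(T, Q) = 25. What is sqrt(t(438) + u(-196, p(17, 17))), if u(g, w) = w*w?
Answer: I*sqrt(1344442127) ≈ 36667.0*I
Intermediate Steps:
u(g, w) = w**2
t(o) = -16*o**3 (t(o) = (-8*o*2*o)*o = (-16*o**2)*o = -16*o**3)
sqrt(t(438) + u(-196, p(17, 17))) = sqrt(-16*438**3 + 25**2) = sqrt(-16*84027672 + 625) = sqrt(-1344442752 + 625) = sqrt(-1344442127) = I*sqrt(1344442127)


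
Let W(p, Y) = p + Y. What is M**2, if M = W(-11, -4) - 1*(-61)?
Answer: 2116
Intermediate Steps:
W(p, Y) = Y + p
M = 46 (M = (-4 - 11) - 1*(-61) = -15 + 61 = 46)
M**2 = 46**2 = 2116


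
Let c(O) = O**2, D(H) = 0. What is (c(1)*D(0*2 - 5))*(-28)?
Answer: 0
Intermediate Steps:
(c(1)*D(0*2 - 5))*(-28) = (1**2*0)*(-28) = (1*0)*(-28) = 0*(-28) = 0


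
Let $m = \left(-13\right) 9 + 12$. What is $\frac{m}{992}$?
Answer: $- \frac{105}{992} \approx -0.10585$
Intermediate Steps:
$m = -105$ ($m = -117 + 12 = -105$)
$\frac{m}{992} = - \frac{105}{992}$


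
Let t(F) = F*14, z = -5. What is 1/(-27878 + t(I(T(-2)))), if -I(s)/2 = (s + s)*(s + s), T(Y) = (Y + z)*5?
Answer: -1/165078 ≈ -6.0577e-6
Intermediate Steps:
T(Y) = -25 + 5*Y (T(Y) = (Y - 5)*5 = (-5 + Y)*5 = -25 + 5*Y)
I(s) = -8*s² (I(s) = -2*(s + s)*(s + s) = -2*2*s*2*s = -8*s²)
t(F) = 14*F
1/(-27878 + t(I(T(-2)))) = 1/(-27878 + 14*(-8*(-25 + 5*(-2))²)) = 1/(-27878 + 14*(-8*(-25 - 10)²)) = 1/(-27878 + 14*(-8*(-35)²)) = 1/(-27878 + 14*(-8*1225)) = 1/(-27878 + 14*(-9800)) = 1/(-27878 - 137200) = 1/(-165078) = -1/165078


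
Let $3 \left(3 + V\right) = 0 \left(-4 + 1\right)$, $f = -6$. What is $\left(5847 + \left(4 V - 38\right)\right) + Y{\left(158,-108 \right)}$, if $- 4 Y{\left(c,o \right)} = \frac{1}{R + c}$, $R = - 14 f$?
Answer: $\frac{5611495}{968} \approx 5797.0$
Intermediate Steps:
$R = 84$ ($R = \left(-14\right) \left(-6\right) = 84$)
$V = -3$ ($V = -3 + \frac{0 \left(-4 + 1\right)}{3} = -3 + \frac{0 \left(-3\right)}{3} = -3 + \frac{1}{3} \cdot 0 = -3 + 0 = -3$)
$Y{\left(c,o \right)} = - \frac{1}{4 \left(84 + c\right)}$
$\left(5847 + \left(4 V - 38\right)\right) + Y{\left(158,-108 \right)} = \left(5847 + \left(4 \left(-3\right) - 38\right)\right) - \frac{1}{336 + 4 \cdot 158} = \left(5847 - 50\right) - \frac{1}{336 + 632} = \left(5847 - 50\right) - \frac{1}{968} = 5797 - \frac{1}{968} = \frac{5611495}{968}$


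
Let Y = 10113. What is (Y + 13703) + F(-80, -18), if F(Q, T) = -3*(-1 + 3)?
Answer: 23810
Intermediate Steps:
F(Q, T) = -6 (F(Q, T) = -3*2 = -6)
(Y + 13703) + F(-80, -18) = (10113 + 13703) - 6 = 23816 - 6 = 23810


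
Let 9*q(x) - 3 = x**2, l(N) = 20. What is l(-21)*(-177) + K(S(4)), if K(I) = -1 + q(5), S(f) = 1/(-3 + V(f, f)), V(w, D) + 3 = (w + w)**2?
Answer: -31841/9 ≈ -3537.9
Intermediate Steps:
V(w, D) = -3 + 4*w**2 (V(w, D) = -3 + (w + w)**2 = -3 + (2*w)**2 = -3 + 4*w**2)
S(f) = 1/(-6 + 4*f**2) (S(f) = 1/(-3 + (-3 + 4*f**2)) = 1/(-6 + 4*f**2))
q(x) = 1/3 + x**2/9
K(I) = 19/9 (K(I) = -1 + (1/3 + (1/9)*5**2) = -1 + (1/3 + (1/9)*25) = -1 + (1/3 + 25/9) = -1 + 28/9 = 19/9)
l(-21)*(-177) + K(S(4)) = 20*(-177) + 19/9 = -3540 + 19/9 = -31841/9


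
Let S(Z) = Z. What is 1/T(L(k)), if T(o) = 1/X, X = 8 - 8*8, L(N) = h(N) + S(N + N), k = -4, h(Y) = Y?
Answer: -56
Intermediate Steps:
L(N) = 3*N (L(N) = N + (N + N) = N + 2*N = 3*N)
X = -56 (X = 8 - 64 = -56)
T(o) = -1/56 (T(o) = 1/(-56) = -1/56)
1/T(L(k)) = 1/(-1/56) = -56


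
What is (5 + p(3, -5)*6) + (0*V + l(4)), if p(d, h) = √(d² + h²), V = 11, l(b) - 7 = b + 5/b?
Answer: 69/4 + 6*√34 ≈ 52.236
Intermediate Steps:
l(b) = 7 + b + 5/b (l(b) = 7 + (b + 5/b) = 7 + b + 5/b)
(5 + p(3, -5)*6) + (0*V + l(4)) = (5 + √(3² + (-5)²)*6) + (0*11 + (7 + 4 + 5/4)) = (5 + √(9 + 25)*6) + (0 + (7 + 4 + 5*(¼))) = (5 + √34*6) + (0 + (7 + 4 + 5/4)) = (5 + 6*√34) + (0 + 49/4) = (5 + 6*√34) + 49/4 = 69/4 + 6*√34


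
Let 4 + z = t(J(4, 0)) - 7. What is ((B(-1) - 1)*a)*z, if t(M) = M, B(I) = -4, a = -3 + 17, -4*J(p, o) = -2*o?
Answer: 770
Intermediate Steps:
J(p, o) = o/2 (J(p, o) = -(-1)*o/2 = o/2)
a = 14
z = -11 (z = -4 + ((½)*0 - 7) = -4 + (0 - 7) = -4 - 7 = -11)
((B(-1) - 1)*a)*z = ((-4 - 1)*14)*(-11) = -5*14*(-11) = -70*(-11) = 770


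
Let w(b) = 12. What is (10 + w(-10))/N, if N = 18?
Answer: 11/9 ≈ 1.2222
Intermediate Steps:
(10 + w(-10))/N = (10 + 12)/18 = (1/18)*22 = 11/9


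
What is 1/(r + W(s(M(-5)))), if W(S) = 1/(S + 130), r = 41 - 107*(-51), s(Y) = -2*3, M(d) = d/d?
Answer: 124/681753 ≈ 0.00018188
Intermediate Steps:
M(d) = 1
s(Y) = -6
r = 5498 (r = 41 + 5457 = 5498)
W(S) = 1/(130 + S)
1/(r + W(s(M(-5)))) = 1/(5498 + 1/(130 - 6)) = 1/(5498 + 1/124) = 1/(681753/124) = 124/681753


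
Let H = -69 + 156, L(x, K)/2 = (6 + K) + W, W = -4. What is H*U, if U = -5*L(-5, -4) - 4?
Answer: 1392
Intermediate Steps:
L(x, K) = 4 + 2*K (L(x, K) = 2*((6 + K) - 4) = 2*(2 + K) = 4 + 2*K)
U = 16 (U = -5*(4 + 2*(-4)) - 4 = -5*(4 - 8) - 4 = -5*(-4) - 4 = 20 - 4 = 16)
H = 87
H*U = 87*16 = 1392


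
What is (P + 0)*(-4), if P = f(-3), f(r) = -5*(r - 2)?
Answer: -100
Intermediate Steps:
f(r) = 10 - 5*r (f(r) = -5*(-2 + r) = 10 - 5*r)
P = 25 (P = 10 - 5*(-3) = 10 + 15 = 25)
(P + 0)*(-4) = (25 + 0)*(-4) = 25*(-4) = -100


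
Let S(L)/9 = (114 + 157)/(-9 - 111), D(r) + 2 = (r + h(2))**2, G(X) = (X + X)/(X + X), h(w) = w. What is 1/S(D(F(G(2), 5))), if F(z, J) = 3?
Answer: -40/813 ≈ -0.049200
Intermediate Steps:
G(X) = 1 (G(X) = (2*X)/((2*X)) = (2*X)*(1/(2*X)) = 1)
D(r) = -2 + (2 + r)**2 (D(r) = -2 + (r + 2)**2 = -2 + (2 + r)**2)
S(L) = -813/40 (S(L) = 9*((114 + 157)/(-9 - 111)) = 9*(271/(-120)) = 9*(271*(-1/120)) = 9*(-271/120) = -813/40)
1/S(D(F(G(2), 5))) = 1/(-813/40) = -40/813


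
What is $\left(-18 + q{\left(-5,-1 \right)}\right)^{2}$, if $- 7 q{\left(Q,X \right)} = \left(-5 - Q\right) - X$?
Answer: $\frac{16129}{49} \approx 329.16$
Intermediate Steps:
$q{\left(Q,X \right)} = \frac{5}{7} + \frac{Q}{7} + \frac{X}{7}$ ($q{\left(Q,X \right)} = - \frac{\left(-5 - Q\right) - X}{7} = - \frac{-5 - Q - X}{7} = \frac{5}{7} + \frac{Q}{7} + \frac{X}{7}$)
$\left(-18 + q{\left(-5,-1 \right)}\right)^{2} = \left(-18 + \left(\frac{5}{7} + \frac{1}{7} \left(-5\right) + \frac{1}{7} \left(-1\right)\right)\right)^{2} = \left(-18 - \frac{1}{7}\right)^{2} = \left(- \frac{127}{7}\right)^{2} = \frac{16129}{49}$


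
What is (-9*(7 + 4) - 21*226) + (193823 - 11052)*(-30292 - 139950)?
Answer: -31115305427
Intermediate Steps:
(-9*(7 + 4) - 21*226) + (193823 - 11052)*(-30292 - 139950) = (-9*11 - 4746) + 182771*(-170242) = (-99 - 4746) - 31115300582 = -4845 - 31115300582 = -31115305427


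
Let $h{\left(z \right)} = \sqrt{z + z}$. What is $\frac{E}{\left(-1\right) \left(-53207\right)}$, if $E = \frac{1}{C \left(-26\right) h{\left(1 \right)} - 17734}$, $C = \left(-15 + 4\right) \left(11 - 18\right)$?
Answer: $- \frac{8867}{8153407372418} + \frac{13 \sqrt{2}}{105888407434} \approx -9.139 \cdot 10^{-10}$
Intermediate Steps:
$h{\left(z \right)} = \sqrt{2} \sqrt{z}$ ($h{\left(z \right)} = \sqrt{2 z} = \sqrt{2} \sqrt{z}$)
$C = 77$ ($C = \left(-11\right) \left(-7\right) = 77$)
$E = \frac{1}{-17734 - 2002 \sqrt{2}}$ ($E = \frac{1}{77 \left(-26\right) \sqrt{2} \sqrt{1} - 17734} = \frac{1}{- 2002 \sqrt{2} \cdot 1 - 17734} = \frac{1}{- 2002 \sqrt{2} - 17734} = \frac{1}{-17734 - 2002 \sqrt{2}} \approx -4.8626 \cdot 10^{-5}$)
$\frac{E}{\left(-1\right) \left(-53207\right)} = \frac{- \frac{8867}{153239374} + \frac{1001 \sqrt{2}}{153239374}}{\left(-1\right) \left(-53207\right)} = \frac{- \frac{8867}{153239374} + \frac{1001 \sqrt{2}}{153239374}}{53207} = \left(- \frac{8867}{153239374} + \frac{1001 \sqrt{2}}{153239374}\right) \frac{1}{53207} = - \frac{8867}{8153407372418} + \frac{13 \sqrt{2}}{105888407434}$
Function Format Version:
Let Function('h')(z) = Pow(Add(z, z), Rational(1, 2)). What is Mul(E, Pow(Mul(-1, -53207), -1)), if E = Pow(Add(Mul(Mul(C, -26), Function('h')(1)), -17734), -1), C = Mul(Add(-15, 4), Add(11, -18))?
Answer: Add(Rational(-8867, 8153407372418), Mul(Rational(13, 105888407434), Pow(2, Rational(1, 2)))) ≈ -9.1390e-10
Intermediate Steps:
Function('h')(z) = Mul(Pow(2, Rational(1, 2)), Pow(z, Rational(1, 2))) (Function('h')(z) = Pow(Mul(2, z), Rational(1, 2)) = Mul(Pow(2, Rational(1, 2)), Pow(z, Rational(1, 2))))
C = 77 (C = Mul(-11, -7) = 77)
E = Pow(Add(-17734, Mul(-2002, Pow(2, Rational(1, 2)))), -1) (E = Pow(Add(Mul(Mul(77, -26), Mul(Pow(2, Rational(1, 2)), Pow(1, Rational(1, 2)))), -17734), -1) = Pow(Add(Mul(-2002, Mul(Pow(2, Rational(1, 2)), 1)), -17734), -1) = Pow(Add(Mul(-2002, Pow(2, Rational(1, 2))), -17734), -1) = Pow(Add(-17734, Mul(-2002, Pow(2, Rational(1, 2)))), -1) ≈ -4.8626e-5)
Mul(E, Pow(Mul(-1, -53207), -1)) = Mul(Add(Rational(-8867, 153239374), Mul(Rational(1001, 153239374), Pow(2, Rational(1, 2)))), Pow(Mul(-1, -53207), -1)) = Mul(Add(Rational(-8867, 153239374), Mul(Rational(1001, 153239374), Pow(2, Rational(1, 2)))), Pow(53207, -1)) = Mul(Add(Rational(-8867, 153239374), Mul(Rational(1001, 153239374), Pow(2, Rational(1, 2)))), Rational(1, 53207)) = Add(Rational(-8867, 8153407372418), Mul(Rational(13, 105888407434), Pow(2, Rational(1, 2))))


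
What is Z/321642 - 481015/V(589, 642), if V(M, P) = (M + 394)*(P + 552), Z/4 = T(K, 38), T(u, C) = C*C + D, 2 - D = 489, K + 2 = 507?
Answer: -8345649743/20972881038 ≈ -0.39793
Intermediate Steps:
K = 505 (K = -2 + 507 = 505)
D = -487 (D = 2 - 1*489 = 2 - 489 = -487)
T(u, C) = -487 + C² (T(u, C) = C*C - 487 = C² - 487 = -487 + C²)
Z = 3828 (Z = 4*(-487 + 38²) = 4*(-487 + 1444) = 4*957 = 3828)
V(M, P) = (394 + M)*(552 + P)
Z/321642 - 481015/V(589, 642) = 3828/321642 - 481015/(217488 + 394*642 + 552*589 + 589*642) = 3828*(1/321642) - 481015/(217488 + 252948 + 325128 + 378138) = 638/53607 - 481015/1173702 = -8345649743/20972881038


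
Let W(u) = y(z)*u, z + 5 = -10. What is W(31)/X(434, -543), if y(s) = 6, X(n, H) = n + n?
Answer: 3/14 ≈ 0.21429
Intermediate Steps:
X(n, H) = 2*n
z = -15 (z = -5 - 10 = -15)
W(u) = 6*u
W(31)/X(434, -543) = (6*31)/((2*434)) = 186/868 = 186*(1/868) = 3/14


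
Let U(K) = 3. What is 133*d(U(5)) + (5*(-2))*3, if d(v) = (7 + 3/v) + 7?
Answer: 1965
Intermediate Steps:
d(v) = 14 + 3/v
133*d(U(5)) + (5*(-2))*3 = 133*(14 + 3/3) + (5*(-2))*3 = 133*(14 + 3*(⅓)) - 10*3 = 133*(14 + 1) - 30 = 133*15 - 30 = 1995 - 30 = 1965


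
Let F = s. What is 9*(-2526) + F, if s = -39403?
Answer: -62137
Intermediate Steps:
F = -39403
9*(-2526) + F = 9*(-2526) - 39403 = -22734 - 39403 = -62137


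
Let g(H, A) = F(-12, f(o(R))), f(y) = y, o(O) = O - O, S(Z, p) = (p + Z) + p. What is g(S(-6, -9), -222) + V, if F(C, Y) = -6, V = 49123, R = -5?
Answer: 49117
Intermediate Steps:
S(Z, p) = Z + 2*p (S(Z, p) = (Z + p) + p = Z + 2*p)
o(O) = 0
g(H, A) = -6
g(S(-6, -9), -222) + V = -6 + 49123 = 49117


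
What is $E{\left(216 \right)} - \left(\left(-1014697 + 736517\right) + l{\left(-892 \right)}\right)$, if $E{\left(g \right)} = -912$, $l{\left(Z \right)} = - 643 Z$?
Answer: $-296288$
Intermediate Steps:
$E{\left(216 \right)} - \left(\left(-1014697 + 736517\right) + l{\left(-892 \right)}\right) = -912 - \left(\left(-1014697 + 736517\right) - -573556\right) = -912 - \left(-278180 + 573556\right) = -912 - 295376 = -296288$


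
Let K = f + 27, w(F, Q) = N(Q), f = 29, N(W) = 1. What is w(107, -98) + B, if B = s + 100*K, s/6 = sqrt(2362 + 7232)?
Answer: 5601 + 18*sqrt(1066) ≈ 6188.7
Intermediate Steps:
s = 18*sqrt(1066) (s = 6*sqrt(2362 + 7232) = 6*sqrt(9594) = 6*(3*sqrt(1066)) = 18*sqrt(1066) ≈ 587.69)
w(F, Q) = 1
K = 56 (K = 29 + 27 = 56)
B = 5600 + 18*sqrt(1066) (B = 18*sqrt(1066) + 100*56 = 18*sqrt(1066) + 5600 = 5600 + 18*sqrt(1066) ≈ 6187.7)
w(107, -98) + B = 1 + (5600 + 18*sqrt(1066)) = 5601 + 18*sqrt(1066)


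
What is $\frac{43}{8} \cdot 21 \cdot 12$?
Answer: $\frac{2709}{2} \approx 1354.5$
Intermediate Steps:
$\frac{43}{8} \cdot 21 \cdot 12 = \frac{903}{8} \cdot 12 = \frac{2709}{2}$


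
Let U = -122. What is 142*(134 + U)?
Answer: 1704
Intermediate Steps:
142*(134 + U) = 142*(134 - 122) = 142*12 = 1704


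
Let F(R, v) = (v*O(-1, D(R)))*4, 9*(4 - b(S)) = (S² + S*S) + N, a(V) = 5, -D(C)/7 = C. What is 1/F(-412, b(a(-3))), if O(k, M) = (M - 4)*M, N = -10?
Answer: -1/14766080 ≈ -6.7723e-8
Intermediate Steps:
D(C) = -7*C
b(S) = 46/9 - 2*S²/9 (b(S) = 4 - ((S² + S*S) - 10)/9 = 4 - ((S² + S²) - 10)/9 = 4 - (2*S² - 10)/9 = 4 - (-10 + 2*S²)/9 = 4 + (10/9 - 2*S²/9) = 46/9 - 2*S²/9)
O(k, M) = M*(-4 + M) (O(k, M) = (-4 + M)*M = M*(-4 + M))
F(R, v) = -28*R*v*(-4 - 7*R) (F(R, v) = (v*((-7*R)*(-4 - 7*R)))*4 = (v*(-7*R*(-4 - 7*R)))*4 = -7*R*v*(-4 - 7*R)*4 = -28*R*v*(-4 - 7*R))
1/F(-412, b(a(-3))) = 1/(28*(-412)*(46/9 - 2/9*5²)*(4 + 7*(-412))) = 1/(28*(-412)*(46/9 - 2/9*25)*(4 - 2884)) = 1/(28*(-412)*(46/9 - 50/9)*(-2880)) = 1/(28*(-412)*(-4/9)*(-2880)) = 1/(-14766080) = -1/14766080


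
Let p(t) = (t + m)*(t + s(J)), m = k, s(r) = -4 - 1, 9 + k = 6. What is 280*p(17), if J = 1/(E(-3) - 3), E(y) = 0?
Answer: 47040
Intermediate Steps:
k = -3 (k = -9 + 6 = -3)
J = -1/3 (J = 1/(0 - 3) = 1/(-3) = -1/3 ≈ -0.33333)
s(r) = -5
m = -3
p(t) = (-5 + t)*(-3 + t) (p(t) = (t - 3)*(t - 5) = (-3 + t)*(-5 + t) = (-5 + t)*(-3 + t))
280*p(17) = 280*(15 + 17**2 - 8*17) = 280*(15 + 289 - 136) = 280*168 = 47040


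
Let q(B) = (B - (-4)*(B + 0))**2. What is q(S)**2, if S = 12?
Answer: 12960000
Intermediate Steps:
q(B) = 25*B**2 (q(B) = (B - (-4)*B)**2 = (B + 4*B)**2 = (5*B)**2 = 25*B**2)
q(S)**2 = (25*12**2)**2 = (25*144)**2 = 3600**2 = 12960000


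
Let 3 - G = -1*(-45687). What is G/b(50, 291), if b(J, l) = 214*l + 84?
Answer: -7614/10393 ≈ -0.73261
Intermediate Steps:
b(J, l) = 84 + 214*l
G = -45684 (G = 3 - (-1)*(-45687) = 3 - 1*45687 = 3 - 45687 = -45684)
G/b(50, 291) = -45684/(84 + 214*291) = -45684/(84 + 62274) = -45684/62358 = -45684*1/62358 = -7614/10393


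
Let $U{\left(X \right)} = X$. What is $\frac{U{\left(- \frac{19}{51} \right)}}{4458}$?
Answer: $- \frac{19}{227358} \approx -8.3569 \cdot 10^{-5}$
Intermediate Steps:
$\frac{U{\left(- \frac{19}{51} \right)}}{4458} = \frac{\left(-19\right) \frac{1}{51}}{4458} = \left(-19\right) \frac{1}{51} \cdot \frac{1}{4458} = \left(- \frac{19}{51}\right) \frac{1}{4458} = - \frac{19}{227358}$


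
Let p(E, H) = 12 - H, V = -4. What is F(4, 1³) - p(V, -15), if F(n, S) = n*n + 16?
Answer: 5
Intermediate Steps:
F(n, S) = 16 + n² (F(n, S) = n² + 16 = 16 + n²)
F(4, 1³) - p(V, -15) = (16 + 4²) - (12 - 1*(-15)) = (16 + 16) - (12 + 15) = 32 - 1*27 = 32 - 27 = 5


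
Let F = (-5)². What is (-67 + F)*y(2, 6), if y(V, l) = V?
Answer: -84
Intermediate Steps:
F = 25
(-67 + F)*y(2, 6) = (-67 + 25)*2 = -42*2 = -84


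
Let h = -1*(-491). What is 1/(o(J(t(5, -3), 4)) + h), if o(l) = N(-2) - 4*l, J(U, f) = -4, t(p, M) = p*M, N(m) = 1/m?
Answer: 2/1013 ≈ 0.0019743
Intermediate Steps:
t(p, M) = M*p
h = 491
o(l) = -½ - 4*l (o(l) = 1/(-2) - 4*l = -½ - 4*l)
1/(o(J(t(5, -3), 4)) + h) = 1/((-½ - 4*(-4)) + 491) = 1/((-½ + 16) + 491) = 1/(31/2 + 491) = 1/(1013/2) = 2/1013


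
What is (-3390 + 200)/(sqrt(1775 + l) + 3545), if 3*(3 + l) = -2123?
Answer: -16962825/18848941 + 1595*sqrt(9579)/18848941 ≈ -0.89165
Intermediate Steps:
l = -2132/3 (l = -3 + (1/3)*(-2123) = -3 - 2123/3 = -2132/3 ≈ -710.67)
(-3390 + 200)/(sqrt(1775 + l) + 3545) = (-3390 + 200)/(sqrt(1775 - 2132/3) + 3545) = -3190/(sqrt(3193/3) + 3545) = -3190/(sqrt(9579)/3 + 3545) = -3190/(3545 + sqrt(9579)/3)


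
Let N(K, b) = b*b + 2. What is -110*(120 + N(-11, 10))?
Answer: -24420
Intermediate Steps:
N(K, b) = 2 + b**2 (N(K, b) = b**2 + 2 = 2 + b**2)
-110*(120 + N(-11, 10)) = -110*(120 + (2 + 10**2)) = -110*(120 + (2 + 100)) = -110*(120 + 102) = -110*222 = -24420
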